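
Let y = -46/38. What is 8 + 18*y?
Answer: -262/19 ≈ -13.789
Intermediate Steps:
y = -23/19 (y = -46*1/38 = -23/19 ≈ -1.2105)
8 + 18*y = 8 + 18*(-23/19) = 8 - 414/19 = -262/19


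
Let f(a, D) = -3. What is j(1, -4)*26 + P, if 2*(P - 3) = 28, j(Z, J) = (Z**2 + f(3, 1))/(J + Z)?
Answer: 103/3 ≈ 34.333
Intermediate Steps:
j(Z, J) = (-3 + Z**2)/(J + Z) (j(Z, J) = (Z**2 - 3)/(J + Z) = (-3 + Z**2)/(J + Z))
P = 17 (P = 3 + (1/2)*28 = 3 + 14 = 17)
j(1, -4)*26 + P = ((-3 + 1**2)/(-4 + 1))*26 + 17 = ((-3 + 1)/(-3))*26 + 17 = -1/3*(-2)*26 + 17 = (2/3)*26 + 17 = 52/3 + 17 = 103/3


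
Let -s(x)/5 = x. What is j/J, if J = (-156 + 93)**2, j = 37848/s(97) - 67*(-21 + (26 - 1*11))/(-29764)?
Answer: -187783807/9549109710 ≈ -0.019665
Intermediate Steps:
s(x) = -5*x
j = -563351421/7217770 (j = 37848/((-5*97)) - 67*(-21 + (26 - 1*11))/(-29764) = 37848/(-485) - 67*(-21 + (26 - 11))*(-1/29764) = 37848*(-1/485) - 67*(-21 + 15)*(-1/29764) = -37848/485 - 67*(-6)*(-1/29764) = -37848/485 + 402*(-1/29764) = -37848/485 - 201/14882 = -563351421/7217770 ≈ -78.051)
J = 3969 (J = (-63)**2 = 3969)
j/J = -563351421/7217770/3969 = -563351421/7217770*1/3969 = -187783807/9549109710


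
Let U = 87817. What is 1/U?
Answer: 1/87817 ≈ 1.1387e-5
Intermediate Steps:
1/U = 1/87817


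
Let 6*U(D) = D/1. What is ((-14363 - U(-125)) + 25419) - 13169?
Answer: -12553/6 ≈ -2092.2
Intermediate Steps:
U(D) = D/6 (U(D) = (D/1)/6 = (D*1)/6 = D/6)
((-14363 - U(-125)) + 25419) - 13169 = ((-14363 - (-125)/6) + 25419) - 13169 = ((-14363 - 1*(-125/6)) + 25419) - 13169 = ((-14363 + 125/6) + 25419) - 13169 = (-86053/6 + 25419) - 13169 = 66461/6 - 13169 = -12553/6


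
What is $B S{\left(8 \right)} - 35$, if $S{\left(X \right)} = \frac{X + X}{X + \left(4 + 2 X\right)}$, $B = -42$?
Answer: $-59$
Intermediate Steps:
$S{\left(X \right)} = \frac{2 X}{4 + 3 X}$
$B S{\left(8 \right)} - 35 = - 42 \cdot 2 \cdot 8 \frac{1}{4 + 3 \cdot 8} - 35 = - 42 \cdot 2 \cdot 8 \frac{1}{4 + 24} - 35 = - 42 \cdot 2 \cdot 8 \cdot \frac{1}{28} - 35 = \left(-42\right) \frac{4}{7} - 35 = -24 - 35 = -59$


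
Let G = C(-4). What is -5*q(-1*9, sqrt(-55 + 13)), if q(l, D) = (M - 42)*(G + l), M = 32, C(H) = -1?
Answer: -500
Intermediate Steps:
G = -1
q(l, D) = 10 - 10*l (q(l, D) = (32 - 42)*(-1 + l) = -10*(-1 + l) = 10 - 10*l)
-5*q(-1*9, sqrt(-55 + 13)) = -5*(10 - (-10)*9) = -5*(10 - 10*(-9)) = -5*(10 + 90) = -5*100 = -500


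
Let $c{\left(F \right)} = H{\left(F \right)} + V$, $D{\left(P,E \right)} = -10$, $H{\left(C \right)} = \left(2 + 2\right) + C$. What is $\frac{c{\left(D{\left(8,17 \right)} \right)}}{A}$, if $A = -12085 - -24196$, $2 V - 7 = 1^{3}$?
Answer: $- \frac{2}{12111} \approx -0.00016514$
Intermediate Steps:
$H{\left(C \right)} = 4 + C$
$V = 4$ ($V = \frac{7}{2} + \frac{1^{3}}{2} = \frac{7}{2} + \frac{1}{2} \cdot 1 = \frac{7}{2} + \frac{1}{2} = 4$)
$c{\left(F \right)} = 8 + F$ ($c{\left(F \right)} = \left(4 + F\right) + 4 = 8 + F$)
$A = 12111$ ($A = -12085 + 24196 = 12111$)
$\frac{c{\left(D{\left(8,17 \right)} \right)}}{A} = \frac{8 - 10}{12111} = \left(-2\right) \frac{1}{12111} = - \frac{2}{12111}$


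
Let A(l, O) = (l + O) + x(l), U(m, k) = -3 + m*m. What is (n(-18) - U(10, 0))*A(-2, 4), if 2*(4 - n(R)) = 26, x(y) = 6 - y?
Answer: -1060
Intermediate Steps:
n(R) = -9 (n(R) = 4 - ½*26 = 4 - 13 = -9)
U(m, k) = -3 + m²
A(l, O) = 6 + O (A(l, O) = (l + O) + (6 - l) = (O + l) + (6 - l) = 6 + O)
(n(-18) - U(10, 0))*A(-2, 4) = (-9 - (-3 + 10²))*(6 + 4) = (-9 - (-3 + 100))*10 = (-9 - 1*97)*10 = (-9 - 97)*10 = -106*10 = -1060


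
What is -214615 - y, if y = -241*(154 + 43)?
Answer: -167138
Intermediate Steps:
y = -47477 (y = -241*197 = -47477)
-214615 - y = -214615 - 1*(-47477) = -214615 + 47477 = -167138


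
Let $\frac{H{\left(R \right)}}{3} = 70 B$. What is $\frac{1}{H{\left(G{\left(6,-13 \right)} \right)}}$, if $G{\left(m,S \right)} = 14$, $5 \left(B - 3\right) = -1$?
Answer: $\frac{1}{588} \approx 0.0017007$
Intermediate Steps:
$B = \frac{14}{5}$ ($B = 3 + \frac{1}{5} \left(-1\right) = 3 - \frac{1}{5} = \frac{14}{5} \approx 2.8$)
$H{\left(R \right)} = 588$ ($H{\left(R \right)} = 3 \cdot 70 \cdot \frac{14}{5} = 3 \cdot 196 = 588$)
$\frac{1}{H{\left(G{\left(6,-13 \right)} \right)}} = \frac{1}{588}$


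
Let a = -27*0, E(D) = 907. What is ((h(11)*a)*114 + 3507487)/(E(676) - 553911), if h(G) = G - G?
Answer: -3507487/553004 ≈ -6.3426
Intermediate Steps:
h(G) = 0
a = 0
((h(11)*a)*114 + 3507487)/(E(676) - 553911) = ((0*0)*114 + 3507487)/(907 - 553911) = (0*114 + 3507487)/(-553004) = (0 + 3507487)*(-1/553004) = 3507487*(-1/553004) = -3507487/553004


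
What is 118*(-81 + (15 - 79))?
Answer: -17110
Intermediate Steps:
118*(-81 + (15 - 79)) = 118*(-81 - 64) = 118*(-145) = -17110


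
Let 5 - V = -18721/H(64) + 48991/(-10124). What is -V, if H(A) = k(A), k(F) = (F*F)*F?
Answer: -6575489347/663486464 ≈ -9.9105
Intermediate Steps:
k(F) = F³ (k(F) = F²*F = F³)
H(A) = A³
V = 6575489347/663486464 (V = 5 - (-18721/(64³) + 48991/(-10124)) = 5 - (-18721/262144 + 48991*(-1/10124)) = 5 - (-18721*1/262144 - 48991/10124) = 5 - (-18721/262144 - 48991/10124) = 5 - 1*(-3258057027/663486464) = 5 + 3258057027/663486464 = 6575489347/663486464 ≈ 9.9105)
-V = -1*6575489347/663486464 = -6575489347/663486464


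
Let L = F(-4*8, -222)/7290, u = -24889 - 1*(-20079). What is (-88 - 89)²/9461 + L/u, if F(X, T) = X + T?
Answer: 549275327597/165874509450 ≈ 3.3114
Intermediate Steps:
u = -4810 (u = -24889 + 20079 = -4810)
F(X, T) = T + X
L = -127/3645 (L = (-222 - 4*8)/7290 = (-222 - 32)*(1/7290) = -254*1/7290 = -127/3645 ≈ -0.034842)
(-88 - 89)²/9461 + L/u = (-88 - 89)²/9461 - 127/3645/(-4810) = (-177)²*(1/9461) - 127/3645*(-1/4810) = 31329*(1/9461) + 127/17532450 = 31329/9461 + 127/17532450 = 549275327597/165874509450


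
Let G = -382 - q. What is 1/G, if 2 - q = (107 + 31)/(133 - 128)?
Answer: -5/1782 ≈ -0.0028058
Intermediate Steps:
q = -128/5 (q = 2 - (107 + 31)/(133 - 128) = 2 - 138/5 = -128/5 ≈ -25.600)
G = -1782/5 (G = -382 - 1*(-128/5) = -382 + 128/5 = -1782/5 ≈ -356.40)
1/G = 1/(-1782/5) = -5/1782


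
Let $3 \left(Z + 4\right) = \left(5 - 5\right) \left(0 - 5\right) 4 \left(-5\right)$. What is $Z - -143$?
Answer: $139$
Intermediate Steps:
$Z = -4$ ($Z = -4 + \frac{\left(5 - 5\right) \left(0 - 5\right) 4 \left(-5\right)}{3} = -4 + \frac{0 \left(-5\right) 4 \left(-5\right)}{3} = -4 + \frac{0 \cdot 4 \left(-5\right)}{3} = -4 + \frac{0 \left(-5\right)}{3} = -4 + \frac{1}{3} \cdot 0 = -4 + 0 = -4$)
$Z - -143 = -4 - -143 = -4 + 143 = 139$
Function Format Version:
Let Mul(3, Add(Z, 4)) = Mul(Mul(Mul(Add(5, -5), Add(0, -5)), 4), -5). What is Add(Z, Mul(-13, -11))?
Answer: 139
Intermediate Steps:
Z = -4 (Z = Add(-4, Mul(Rational(1, 3), Mul(Mul(Mul(Add(5, -5), Add(0, -5)), 4), -5))) = Add(-4, Mul(Rational(1, 3), Mul(Mul(Mul(0, -5), 4), -5))) = Add(-4, Mul(Rational(1, 3), Mul(Mul(0, 4), -5))) = Add(-4, Mul(Rational(1, 3), Mul(0, -5))) = Add(-4, Mul(Rational(1, 3), 0)) = Add(-4, 0) = -4)
Add(Z, Mul(-13, -11)) = Add(-4, Mul(-13, -11)) = Add(-4, 143) = 139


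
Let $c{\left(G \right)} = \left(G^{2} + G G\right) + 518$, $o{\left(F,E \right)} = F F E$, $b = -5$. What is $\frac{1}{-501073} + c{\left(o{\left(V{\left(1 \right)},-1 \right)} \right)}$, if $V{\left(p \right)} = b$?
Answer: $\frac{885897063}{501073} \approx 1768.0$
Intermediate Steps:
$V{\left(p \right)} = -5$
$o{\left(F,E \right)} = E F^{2}$ ($o{\left(F,E \right)} = F^{2} E = E F^{2}$)
$c{\left(G \right)} = 518 + 2 G^{2}$ ($c{\left(G \right)} = \left(G^{2} + G^{2}\right) + 518 = 2 G^{2} + 518 = 518 + 2 G^{2}$)
$\frac{1}{-501073} + c{\left(o{\left(V{\left(1 \right)},-1 \right)} \right)} = \frac{1}{-501073} + \left(518 + 2 \left(- \left(-5\right)^{2}\right)^{2}\right) = - \frac{1}{501073} + \left(518 + 2 \left(\left(-1\right) 25\right)^{2}\right) = - \frac{1}{501073} + \left(518 + 2 \left(-25\right)^{2}\right) = - \frac{1}{501073} + \left(518 + 2 \cdot 625\right) = - \frac{1}{501073} + \left(518 + 1250\right) = - \frac{1}{501073} + 1768 = \frac{885897063}{501073}$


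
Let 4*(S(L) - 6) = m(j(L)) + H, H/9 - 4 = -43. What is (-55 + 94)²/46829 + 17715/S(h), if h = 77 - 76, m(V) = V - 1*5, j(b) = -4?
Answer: -276482657/1311212 ≈ -210.86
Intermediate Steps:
m(V) = -5 + V (m(V) = V - 5 = -5 + V)
H = -351 (H = 36 + 9*(-43) = 36 - 387 = -351)
h = 1
S(L) = -84 (S(L) = 6 + ((-5 - 4) - 351)/4 = 6 + (-9 - 351)/4 = 6 + (¼)*(-360) = 6 - 90 = -84)
(-55 + 94)²/46829 + 17715/S(h) = (-55 + 94)²/46829 + 17715/(-84) = 39²*(1/46829) + 17715*(-1/84) = 1521*(1/46829) - 5905/28 = 1521/46829 - 5905/28 = -276482657/1311212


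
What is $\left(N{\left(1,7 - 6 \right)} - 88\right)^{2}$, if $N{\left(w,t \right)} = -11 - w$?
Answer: $10000$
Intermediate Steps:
$\left(N{\left(1,7 - 6 \right)} - 88\right)^{2} = \left(\left(-11 - 1\right) - 88\right)^{2} = \left(-12 - 88\right)^{2} = \left(-100\right)^{2} = 10000$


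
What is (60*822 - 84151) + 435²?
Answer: 154394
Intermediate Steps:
(60*822 - 84151) + 435² = (49320 - 84151) + 189225 = -34831 + 189225 = 154394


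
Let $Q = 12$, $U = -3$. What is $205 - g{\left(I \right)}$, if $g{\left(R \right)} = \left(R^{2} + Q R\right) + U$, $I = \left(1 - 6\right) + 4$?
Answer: $219$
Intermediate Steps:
$I = -1$ ($I = -5 + 4 = -1$)
$g{\left(R \right)} = -3 + R^{2} + 12 R$ ($g{\left(R \right)} = \left(R^{2} + 12 R\right) - 3 = -3 + R^{2} + 12 R$)
$205 - g{\left(I \right)} = 205 - \left(-3 + \left(-1\right)^{2} + 12 \left(-1\right)\right) = 205 - \left(-3 + 1 - 12\right) = 205 - -14 = 205 + 14 = 219$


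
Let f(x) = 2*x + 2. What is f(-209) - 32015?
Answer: -32431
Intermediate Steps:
f(x) = 2 + 2*x
f(-209) - 32015 = (2 + 2*(-209)) - 32015 = (2 - 418) - 32015 = -416 - 32015 = -32431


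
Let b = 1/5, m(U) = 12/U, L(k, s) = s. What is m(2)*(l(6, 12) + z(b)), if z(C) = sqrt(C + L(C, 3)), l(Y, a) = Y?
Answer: 36 + 24*sqrt(5)/5 ≈ 46.733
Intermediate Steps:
b = 1/5 ≈ 0.20000
z(C) = sqrt(3 + C) (z(C) = sqrt(C + 3) = sqrt(3 + C))
m(2)*(l(6, 12) + z(b)) = (12/2)*(6 + sqrt(3 + 1/5)) = (12*(1/2))*(6 + sqrt(16/5)) = 6*(6 + 4*sqrt(5)/5) = 36 + 24*sqrt(5)/5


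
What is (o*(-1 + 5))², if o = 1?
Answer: 16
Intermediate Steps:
(o*(-1 + 5))² = (1*(-1 + 5))² = (1*4)² = 4² = 16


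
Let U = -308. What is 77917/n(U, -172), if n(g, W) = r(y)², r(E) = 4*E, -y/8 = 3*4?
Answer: 77917/147456 ≈ 0.52841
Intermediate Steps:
y = -96 (y = -24*4 = -8*12 = -96)
n(g, W) = 147456 (n(g, W) = (4*(-96))² = (-384)² = 147456)
77917/n(U, -172) = 77917/147456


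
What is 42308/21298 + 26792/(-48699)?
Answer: 744870638/518595651 ≈ 1.4363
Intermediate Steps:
42308/21298 + 26792/(-48699) = 42308*(1/21298) + 26792*(-1/48699) = 21154/10649 - 26792/48699 = 744870638/518595651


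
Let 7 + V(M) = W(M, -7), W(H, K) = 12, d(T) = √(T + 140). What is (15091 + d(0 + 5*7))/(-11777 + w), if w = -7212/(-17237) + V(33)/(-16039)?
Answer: -4172121891113/3255803802728 - 1382321215*√7/3255803802728 ≈ -1.2826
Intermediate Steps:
d(T) = √(140 + T)
V(M) = 5 (V(M) = -7 + 12 = 5)
w = 115587083/276464243 (w = -7212/(-17237) + 5/(-16039) = -7212*(-1/17237) + 5*(-1/16039) = 7212/17237 - 5/16039 = 115587083/276464243 ≈ 0.41809)
(15091 + d(0 + 5*7))/(-11777 + w) = (15091 + √(140 + (0 + 5*7)))/(-11777 + 115587083/276464243) = (15091 + √(140 + (0 + 35)))/(-3255803802728/276464243) = (15091 + √(140 + 35))*(-276464243/3255803802728) = (15091 + √175)*(-276464243/3255803802728) = (15091 + 5*√7)*(-276464243/3255803802728) = -4172121891113/3255803802728 - 1382321215*√7/3255803802728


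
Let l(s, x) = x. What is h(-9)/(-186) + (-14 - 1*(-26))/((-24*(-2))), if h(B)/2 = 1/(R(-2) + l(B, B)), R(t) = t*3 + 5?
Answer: 467/1860 ≈ 0.25108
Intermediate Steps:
R(t) = 5 + 3*t (R(t) = 3*t + 5 = 5 + 3*t)
h(B) = 2/(-1 + B) (h(B) = 2/((5 + 3*(-2)) + B) = 2/((5 - 6) + B) = 2/(-1 + B))
h(-9)/(-186) + (-14 - 1*(-26))/((-24*(-2))) = (2/(-1 - 9))/(-186) + (-14 - 1*(-26))/((-24*(-2))) = (2/(-10))*(-1/186) + (-14 + 26)/48 = (2*(-1/10))*(-1/186) + 12*(1/48) = -1/5*(-1/186) + 1/4 = 1/930 + 1/4 = 467/1860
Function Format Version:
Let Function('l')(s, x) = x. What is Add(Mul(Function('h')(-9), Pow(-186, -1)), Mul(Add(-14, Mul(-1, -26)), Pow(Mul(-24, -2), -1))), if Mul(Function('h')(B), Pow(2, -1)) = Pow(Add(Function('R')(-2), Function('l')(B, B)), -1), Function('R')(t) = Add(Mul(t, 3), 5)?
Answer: Rational(467, 1860) ≈ 0.25108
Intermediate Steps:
Function('R')(t) = Add(5, Mul(3, t)) (Function('R')(t) = Add(Mul(3, t), 5) = Add(5, Mul(3, t)))
Function('h')(B) = Mul(2, Pow(Add(-1, B), -1)) (Function('h')(B) = Mul(2, Pow(Add(Add(5, Mul(3, -2)), B), -1)) = Mul(2, Pow(Add(Add(5, -6), B), -1)) = Mul(2, Pow(Add(-1, B), -1)))
Add(Mul(Function('h')(-9), Pow(-186, -1)), Mul(Add(-14, Mul(-1, -26)), Pow(Mul(-24, -2), -1))) = Add(Mul(Mul(2, Pow(Add(-1, -9), -1)), Pow(-186, -1)), Mul(Add(-14, Mul(-1, -26)), Pow(Mul(-24, -2), -1))) = Add(Mul(Mul(2, Pow(-10, -1)), Rational(-1, 186)), Mul(Add(-14, 26), Pow(48, -1))) = Add(Mul(Mul(2, Rational(-1, 10)), Rational(-1, 186)), Mul(12, Rational(1, 48))) = Add(Mul(Rational(-1, 5), Rational(-1, 186)), Rational(1, 4)) = Add(Rational(1, 930), Rational(1, 4)) = Rational(467, 1860)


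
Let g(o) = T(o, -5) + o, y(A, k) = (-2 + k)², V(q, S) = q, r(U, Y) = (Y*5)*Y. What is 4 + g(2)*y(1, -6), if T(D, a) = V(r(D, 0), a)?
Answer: 132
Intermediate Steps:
r(U, Y) = 5*Y² (r(U, Y) = (5*Y)*Y = 5*Y²)
T(D, a) = 0 (T(D, a) = 5*0² = 5*0 = 0)
g(o) = o (g(o) = 0 + o = o)
4 + g(2)*y(1, -6) = 4 + 2*(-2 - 6)² = 4 + 2*(-8)² = 4 + 2*64 = 4 + 128 = 132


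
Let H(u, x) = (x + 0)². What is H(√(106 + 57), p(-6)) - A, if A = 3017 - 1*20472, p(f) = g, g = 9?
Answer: 17536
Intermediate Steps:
p(f) = 9
A = -17455 (A = 3017 - 20472 = -17455)
H(u, x) = x²
H(√(106 + 57), p(-6)) - A = 9² - 1*(-17455) = 81 + 17455 = 17536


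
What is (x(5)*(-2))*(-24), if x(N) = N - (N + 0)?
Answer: 0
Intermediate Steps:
x(N) = 0 (x(N) = N - N = 0)
(x(5)*(-2))*(-24) = (0*(-2))*(-24) = 0*(-24) = 0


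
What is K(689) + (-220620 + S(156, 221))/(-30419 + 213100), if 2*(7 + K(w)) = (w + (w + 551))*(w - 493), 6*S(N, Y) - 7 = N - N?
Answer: 207197293297/1096086 ≈ 1.8903e+5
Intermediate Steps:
S(N, Y) = 7/6 (S(N, Y) = 7/6 + (N - N)/6 = 7/6 + (⅙)*0 = 7/6 + 0 = 7/6)
K(w) = -7 + (-493 + w)*(551 + 2*w)/2 (K(w) = -7 + ((w + (w + 551))*(w - 493))/2 = -7 + ((w + (551 + w))*(-493 + w))/2 = -7 + ((551 + 2*w)*(-493 + w))/2 = -7 + ((-493 + w)*(551 + 2*w))/2 = -7 + (-493 + w)*(551 + 2*w)/2)
K(689) + (-220620 + S(156, 221))/(-30419 + 213100) = (-271657/2 + 689² - 435/2*689) + (-220620 + 7/6)/(-30419 + 213100) = (-271657/2 + 474721 - 299715/2) - 1323713/6/182681 = 189035 - 1323713/6*1/182681 = 189035 - 1323713/1096086 = 207197293297/1096086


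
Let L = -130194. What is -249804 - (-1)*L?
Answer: -379998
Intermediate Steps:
-249804 - (-1)*L = -249804 - (-1)*(-130194) = -249804 - 1*130194 = -249804 - 130194 = -379998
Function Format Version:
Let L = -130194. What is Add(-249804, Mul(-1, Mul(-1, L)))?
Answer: -379998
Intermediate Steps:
Add(-249804, Mul(-1, Mul(-1, L))) = Add(-249804, Mul(-1, Mul(-1, -130194))) = Add(-249804, Mul(-1, 130194)) = Add(-249804, -130194) = -379998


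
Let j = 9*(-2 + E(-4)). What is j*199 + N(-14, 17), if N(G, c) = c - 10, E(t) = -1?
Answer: -5366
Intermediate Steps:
N(G, c) = -10 + c
j = -27 (j = 9*(-2 - 1) = 9*(-3) = -27)
j*199 + N(-14, 17) = -27*199 + (-10 + 17) = -5373 + 7 = -5366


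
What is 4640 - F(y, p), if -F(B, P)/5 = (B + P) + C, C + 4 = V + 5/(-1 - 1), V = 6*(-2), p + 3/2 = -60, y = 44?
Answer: 4460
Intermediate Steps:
p = -123/2 (p = -3/2 - 60 = -123/2 ≈ -61.500)
V = -12
C = -37/2 (C = -4 + (-12 + 5/(-1 - 1)) = -4 + (-12 + 5/(-2)) = -4 + (-12 - 1/2*5) = -4 + (-12 - 5/2) = -4 - 29/2 = -37/2 ≈ -18.500)
F(B, P) = 185/2 - 5*B - 5*P (F(B, P) = -5*((B + P) - 37/2) = -5*(-37/2 + B + P) = 185/2 - 5*B - 5*P)
4640 - F(y, p) = 4640 - (185/2 - 5*44 - 5*(-123/2)) = 4640 - (185/2 - 220 + 615/2) = 4640 - 1*180 = 4640 - 180 = 4460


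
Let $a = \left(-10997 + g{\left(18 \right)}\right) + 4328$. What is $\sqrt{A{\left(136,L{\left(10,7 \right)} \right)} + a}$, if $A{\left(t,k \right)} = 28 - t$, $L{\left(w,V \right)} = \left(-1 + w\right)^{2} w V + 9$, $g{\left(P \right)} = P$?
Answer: $3 i \sqrt{751} \approx 82.213 i$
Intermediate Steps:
$L{\left(w,V \right)} = 9 + V w \left(-1 + w\right)^{2}$ ($L{\left(w,V \right)} = w \left(-1 + w\right)^{2} V + 9 = V w \left(-1 + w\right)^{2} + 9 = 9 + V w \left(-1 + w\right)^{2}$)
$a = -6651$ ($a = \left(-10997 + 18\right) + 4328 = -10979 + 4328 = -6651$)
$\sqrt{A{\left(136,L{\left(10,7 \right)} \right)} + a} = \sqrt{\left(28 - 136\right) - 6651} = \sqrt{-108 - 6651} = \sqrt{-6759} = 3 i \sqrt{751}$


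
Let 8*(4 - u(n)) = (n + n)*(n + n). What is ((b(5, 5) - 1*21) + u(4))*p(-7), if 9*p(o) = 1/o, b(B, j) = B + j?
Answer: 5/21 ≈ 0.23810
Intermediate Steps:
u(n) = 4 - n²/2 (u(n) = 4 - (n + n)*(n + n)/8 = 4 - 2*n*2*n/8 = 4 - n²/2)
p(o) = 1/(9*o)
((b(5, 5) - 1*21) + u(4))*p(-7) = (((5 + 5) - 1*21) + (4 - ½*4²))*((⅑)/(-7)) = ((10 - 21) + (4 - ½*16))*((⅑)*(-⅐)) = (-11 + (4 - 8))*(-1/63) = (-11 - 4)*(-1/63) = -15*(-1/63) = 5/21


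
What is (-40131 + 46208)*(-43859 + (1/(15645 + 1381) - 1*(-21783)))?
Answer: -2284137530075/17026 ≈ -1.3416e+8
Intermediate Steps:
(-40131 + 46208)*(-43859 + (1/(15645 + 1381) - 1*(-21783))) = 6077*(-43859 + (1/17026 + 21783)) = 6077*(-43859 + 370877359/17026) = 6077*(-375865975/17026) = -2284137530075/17026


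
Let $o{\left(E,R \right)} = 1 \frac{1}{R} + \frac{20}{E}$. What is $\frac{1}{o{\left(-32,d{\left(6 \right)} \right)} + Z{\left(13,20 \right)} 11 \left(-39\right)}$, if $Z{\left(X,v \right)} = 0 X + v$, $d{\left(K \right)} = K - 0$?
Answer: $- \frac{24}{205931} \approx -0.00011654$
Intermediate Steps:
$d{\left(K \right)} = K$ ($d{\left(K \right)} = K + 0 = K$)
$Z{\left(X,v \right)} = v$ ($Z{\left(X,v \right)} = 0 + v = v$)
$o{\left(E,R \right)} = \frac{1}{R} + \frac{20}{E}$
$\frac{1}{o{\left(-32,d{\left(6 \right)} \right)} + Z{\left(13,20 \right)} 11 \left(-39\right)} = \frac{1}{\left(\frac{1}{6} + \frac{20}{-32}\right) + 20 \cdot 11 \left(-39\right)} = \frac{1}{\left(\frac{1}{6} + 20 \left(- \frac{1}{32}\right)\right) + 20 \left(-429\right)} = \frac{1}{\left(\frac{1}{6} - \frac{5}{8}\right) - 8580} = \frac{1}{- \frac{11}{24} - 8580} = \frac{1}{- \frac{205931}{24}} = - \frac{24}{205931}$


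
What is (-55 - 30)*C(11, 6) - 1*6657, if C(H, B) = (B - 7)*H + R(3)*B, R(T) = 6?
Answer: -8782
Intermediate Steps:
C(H, B) = 6*B + H*(-7 + B) (C(H, B) = (B - 7)*H + 6*B = (-7 + B)*H + 6*B = H*(-7 + B) + 6*B = 6*B + H*(-7 + B))
(-55 - 30)*C(11, 6) - 1*6657 = (-55 - 30)*(-7*11 + 6*6 + 6*11) - 1*6657 = -85*(-77 + 36 + 66) - 6657 = -85*25 - 6657 = -2125 - 6657 = -8782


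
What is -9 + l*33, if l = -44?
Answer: -1461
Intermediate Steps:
-9 + l*33 = -9 - 44*33 = -9 - 1452 = -1461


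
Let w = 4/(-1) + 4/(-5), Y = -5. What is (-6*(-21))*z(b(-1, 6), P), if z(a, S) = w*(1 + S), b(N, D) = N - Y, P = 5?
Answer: -18144/5 ≈ -3628.8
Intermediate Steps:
b(N, D) = 5 + N (b(N, D) = N - 1*(-5) = N + 5 = 5 + N)
w = -24/5 (w = 4*(-1) + 4*(-⅕) = -4 - ⅘ = -24/5 ≈ -4.8000)
z(a, S) = -24/5 - 24*S/5 (z(a, S) = -24*(1 + S)/5 = -24/5 - 24*S/5)
(-6*(-21))*z(b(-1, 6), P) = (-6*(-21))*(-24/5 - 24/5*5) = 126*(-24/5 - 24) = 126*(-144/5) = -18144/5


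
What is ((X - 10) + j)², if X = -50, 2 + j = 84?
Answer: 484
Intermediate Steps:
j = 82 (j = -2 + 84 = 82)
((X - 10) + j)² = ((-50 - 10) + 82)² = (-60 + 82)² = 22² = 484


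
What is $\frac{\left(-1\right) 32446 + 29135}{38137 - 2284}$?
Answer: $- \frac{3311}{35853} \approx -0.092349$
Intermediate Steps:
$\frac{\left(-1\right) 32446 + 29135}{38137 - 2284} = \frac{-32446 + 29135}{35853} = \left(-3311\right) \frac{1}{35853} = - \frac{3311}{35853}$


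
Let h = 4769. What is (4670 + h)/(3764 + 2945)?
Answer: 9439/6709 ≈ 1.4069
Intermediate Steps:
(4670 + h)/(3764 + 2945) = (4670 + 4769)/(3764 + 2945) = 9439/6709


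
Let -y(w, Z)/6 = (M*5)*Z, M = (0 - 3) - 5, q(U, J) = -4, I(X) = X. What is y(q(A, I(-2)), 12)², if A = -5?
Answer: 8294400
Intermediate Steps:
M = -8 (M = -3 - 5 = -8)
y(w, Z) = 240*Z (y(w, Z) = -6*(-8*5)*Z = -(-240)*Z = 240*Z)
y(q(A, I(-2)), 12)² = (240*12)² = 2880² = 8294400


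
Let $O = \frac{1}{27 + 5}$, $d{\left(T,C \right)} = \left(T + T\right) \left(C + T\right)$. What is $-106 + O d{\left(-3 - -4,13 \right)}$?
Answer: $- \frac{841}{8} \approx -105.13$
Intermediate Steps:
$d{\left(T,C \right)} = 2 T \left(C + T\right)$
$O = \frac{1}{32} \approx 0.03125$
$-106 + O d{\left(-3 - -4,13 \right)} = -106 + \frac{2 \left(-3 - -4\right) \left(13 - -1\right)}{32} = -106 + \frac{2 \left(-3 + 4\right) \left(13 + \left(-3 + 4\right)\right)}{32} = -106 + \frac{2 \cdot 1 \left(13 + 1\right)}{32} = -106 + \frac{2 \cdot 1 \cdot 14}{32} = -106 + \frac{1}{32} \cdot 28 = -106 + \frac{7}{8} = - \frac{841}{8}$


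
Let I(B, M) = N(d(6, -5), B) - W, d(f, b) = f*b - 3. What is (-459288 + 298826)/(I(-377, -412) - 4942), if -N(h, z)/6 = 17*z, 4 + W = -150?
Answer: -80231/16833 ≈ -4.7663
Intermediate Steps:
d(f, b) = -3 + b*f (d(f, b) = b*f - 3 = -3 + b*f)
W = -154 (W = -4 - 150 = -154)
N(h, z) = -102*z
I(B, M) = 154 - 102*B (I(B, M) = -102*B - 1*(-154) = -102*B + 154 = 154 - 102*B)
(-459288 + 298826)/(I(-377, -412) - 4942) = (-459288 + 298826)/((154 - 102*(-377)) - 4942) = -160462/((154 + 38454) - 4942) = -160462/(38608 - 4942) = -160462/33666 = -160462*1/33666 = -80231/16833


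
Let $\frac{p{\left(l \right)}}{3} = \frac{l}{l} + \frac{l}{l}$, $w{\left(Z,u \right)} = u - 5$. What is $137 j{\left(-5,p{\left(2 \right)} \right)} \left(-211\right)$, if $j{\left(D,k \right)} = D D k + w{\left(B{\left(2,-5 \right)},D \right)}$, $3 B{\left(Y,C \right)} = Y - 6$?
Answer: $-4046980$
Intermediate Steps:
$B{\left(Y,C \right)} = -2 + \frac{Y}{3}$ ($B{\left(Y,C \right)} = \frac{Y - 6}{3} = \frac{-6 + Y}{3} = -2 + \frac{Y}{3}$)
$w{\left(Z,u \right)} = -5 + u$
$p{\left(l \right)} = 6$ ($p{\left(l \right)} = 3 \left(\frac{l}{l} + \frac{l}{l}\right) = 3 \left(1 + 1\right) = 3 \cdot 2 = 6$)
$j{\left(D,k \right)} = -5 + D + k D^{2}$ ($j{\left(D,k \right)} = D D k + \left(-5 + D\right) = D^{2} k + \left(-5 + D\right) = k D^{2} + \left(-5 + D\right) = -5 + D + k D^{2}$)
$137 j{\left(-5,p{\left(2 \right)} \right)} \left(-211\right) = 137 \left(-5 - 5 + 6 \left(-5\right)^{2}\right) \left(-211\right) = 137 \left(-5 - 5 + 6 \cdot 25\right) \left(-211\right) = 137 \left(-5 - 5 + 150\right) \left(-211\right) = 137 \cdot 140 \left(-211\right) = 19180 \left(-211\right) = -4046980$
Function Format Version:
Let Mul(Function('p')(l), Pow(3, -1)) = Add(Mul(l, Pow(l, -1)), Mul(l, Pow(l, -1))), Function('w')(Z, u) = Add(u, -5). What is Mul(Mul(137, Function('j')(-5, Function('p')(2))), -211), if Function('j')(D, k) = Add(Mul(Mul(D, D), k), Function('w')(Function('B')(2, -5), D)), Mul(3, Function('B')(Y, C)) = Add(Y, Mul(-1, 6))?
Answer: -4046980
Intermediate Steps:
Function('B')(Y, C) = Add(-2, Mul(Rational(1, 3), Y)) (Function('B')(Y, C) = Mul(Rational(1, 3), Add(Y, Mul(-1, 6))) = Mul(Rational(1, 3), Add(Y, -6)) = Mul(Rational(1, 3), Add(-6, Y)) = Add(-2, Mul(Rational(1, 3), Y)))
Function('w')(Z, u) = Add(-5, u)
Function('p')(l) = 6 (Function('p')(l) = Mul(3, Add(Mul(l, Pow(l, -1)), Mul(l, Pow(l, -1)))) = Mul(3, Add(1, 1)) = Mul(3, 2) = 6)
Function('j')(D, k) = Add(-5, D, Mul(k, Pow(D, 2))) (Function('j')(D, k) = Add(Mul(Mul(D, D), k), Add(-5, D)) = Add(Mul(Pow(D, 2), k), Add(-5, D)) = Add(Mul(k, Pow(D, 2)), Add(-5, D)) = Add(-5, D, Mul(k, Pow(D, 2))))
Mul(Mul(137, Function('j')(-5, Function('p')(2))), -211) = Mul(Mul(137, Add(-5, -5, Mul(6, Pow(-5, 2)))), -211) = Mul(Mul(137, Add(-5, -5, Mul(6, 25))), -211) = Mul(Mul(137, Add(-5, -5, 150)), -211) = Mul(Mul(137, 140), -211) = Mul(19180, -211) = -4046980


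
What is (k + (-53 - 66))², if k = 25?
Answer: 8836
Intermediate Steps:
(k + (-53 - 66))² = (25 + (-53 - 66))² = (25 - 119)² = (-94)² = 8836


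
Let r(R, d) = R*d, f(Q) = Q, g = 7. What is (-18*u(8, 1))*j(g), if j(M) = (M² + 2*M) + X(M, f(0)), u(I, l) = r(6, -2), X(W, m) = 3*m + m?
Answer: 13608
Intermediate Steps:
X(W, m) = 4*m
u(I, l) = -12 (u(I, l) = 6*(-2) = -12)
j(M) = M² + 2*M (j(M) = (M² + 2*M) + 4*0 = (M² + 2*M) + 0 = M² + 2*M)
(-18*u(8, 1))*j(g) = (-18*(-12))*(7*(2 + 7)) = 216*(7*9) = 216*63 = 13608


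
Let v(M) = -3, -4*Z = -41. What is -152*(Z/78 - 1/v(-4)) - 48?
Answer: -4627/39 ≈ -118.64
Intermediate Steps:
Z = 41/4 (Z = -¼*(-41) = 41/4 ≈ 10.250)
-152*(Z/78 - 1/v(-4)) - 48 = -152*((41/4)/78 - 1/(-3)) - 48 = -152*((41/4)*(1/78) - 1*(-⅓)) - 48 = -152*(41/312 + ⅓) - 48 = -152*145/312 - 48 = -2755/39 - 48 = -4627/39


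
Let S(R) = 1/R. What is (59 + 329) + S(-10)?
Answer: 3879/10 ≈ 387.90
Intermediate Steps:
(59 + 329) + S(-10) = (59 + 329) + 1/(-10) = 388 - ⅒ = 3879/10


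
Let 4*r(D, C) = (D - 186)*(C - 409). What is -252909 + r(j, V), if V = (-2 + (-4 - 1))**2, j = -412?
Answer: -199089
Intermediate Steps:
V = 49 (V = (-2 - 5)**2 = (-7)**2 = 49)
r(D, C) = (-409 + C)*(-186 + D)/4 (r(D, C) = ((D - 186)*(C - 409))/4 = ((-186 + D)*(-409 + C))/4 = ((-409 + C)*(-186 + D))/4 = (-409 + C)*(-186 + D)/4)
-252909 + r(j, V) = -252909 + (38037/2 - 409/4*(-412) - 93/2*49 + (1/4)*49*(-412)) = -252909 + (38037/2 + 42127 - 4557/2 - 5047) = -252909 + 53820 = -199089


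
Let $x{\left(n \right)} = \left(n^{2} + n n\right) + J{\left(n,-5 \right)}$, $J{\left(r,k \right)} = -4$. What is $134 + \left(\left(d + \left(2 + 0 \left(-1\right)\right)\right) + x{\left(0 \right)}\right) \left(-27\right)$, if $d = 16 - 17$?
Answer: $215$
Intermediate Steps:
$d = -1$
$x{\left(n \right)} = -4 + 2 n^{2}$ ($x{\left(n \right)} = \left(n^{2} + n n\right) - 4 = \left(n^{2} + n^{2}\right) - 4 = 2 n^{2} - 4 = -4 + 2 n^{2}$)
$134 + \left(\left(d + \left(2 + 0 \left(-1\right)\right)\right) + x{\left(0 \right)}\right) \left(-27\right) = 134 + \left(\left(-1 + \left(2 + 0 \left(-1\right)\right)\right) - \left(4 - 2 \cdot 0^{2}\right)\right) \left(-27\right) = 134 + \left(\left(-1 + \left(2 + 0\right)\right) + \left(-4 + 2 \cdot 0\right)\right) \left(-27\right) = 134 + \left(\left(-1 + 2\right) + \left(-4 + 0\right)\right) \left(-27\right) = 134 + \left(1 - 4\right) \left(-27\right) = 134 - -81 = 134 + 81 = 215$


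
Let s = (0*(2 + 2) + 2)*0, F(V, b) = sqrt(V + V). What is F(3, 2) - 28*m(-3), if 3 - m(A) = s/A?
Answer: -84 + sqrt(6) ≈ -81.551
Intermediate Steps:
F(V, b) = sqrt(2)*sqrt(V) (F(V, b) = sqrt(2*V) = sqrt(2)*sqrt(V))
s = 0 (s = (0*4 + 2)*0 = (0 + 2)*0 = 2*0 = 0)
m(A) = 3 (m(A) = 3 - 0/A = 3 - 1*0 = 3 + 0 = 3)
F(3, 2) - 28*m(-3) = sqrt(2)*sqrt(3) - 28*3 = sqrt(6) - 84 = -84 + sqrt(6)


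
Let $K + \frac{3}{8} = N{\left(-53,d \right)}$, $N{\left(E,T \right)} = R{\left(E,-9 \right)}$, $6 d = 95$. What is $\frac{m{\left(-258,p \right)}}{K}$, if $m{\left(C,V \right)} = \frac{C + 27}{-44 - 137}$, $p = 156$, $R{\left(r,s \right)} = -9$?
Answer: $- \frac{616}{4525} \approx -0.13613$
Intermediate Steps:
$d = \frac{95}{6}$ ($d = \frac{1}{6} \cdot 95 = \frac{95}{6} \approx 15.833$)
$m{\left(C,V \right)} = - \frac{27}{181} - \frac{C}{181}$ ($m{\left(C,V \right)} = \frac{27 + C}{-181} = \left(27 + C\right) \left(- \frac{1}{181}\right) = - \frac{27}{181} - \frac{C}{181}$)
$N{\left(E,T \right)} = -9$
$K = - \frac{75}{8}$ ($K = - \frac{3}{8} - 9 = - \frac{75}{8} \approx -9.375$)
$\frac{m{\left(-258,p \right)}}{K} = \frac{- \frac{27}{181} - - \frac{258}{181}}{- \frac{75}{8}} = \left(- \frac{27}{181} + \frac{258}{181}\right) \left(- \frac{8}{75}\right) = \frac{231}{181} \left(- \frac{8}{75}\right) = - \frac{616}{4525}$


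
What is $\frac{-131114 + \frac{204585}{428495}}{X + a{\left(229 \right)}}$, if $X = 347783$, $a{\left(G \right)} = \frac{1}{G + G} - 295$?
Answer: $- \frac{5146224378202}{13638953428995} \approx -0.37732$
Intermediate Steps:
$a{\left(G \right)} = -295 + \frac{1}{2 G}$ ($a{\left(G \right)} = \frac{1}{2 G} - 295 = -295 + \frac{1}{2 G}$)
$\frac{-131114 + \frac{204585}{428495}}{X + a{\left(229 \right)}} = \frac{-131114 + \frac{204585}{428495}}{347783 - \left(295 - \frac{1}{2 \cdot 229}\right)} = \frac{-131114 + 204585 \cdot \frac{1}{428495}}{347783 + \left(-295 + \frac{1}{2} \cdot \frac{1}{229}\right)} = \frac{-131114 + \frac{40917}{85699}}{347783 + \left(-295 + \frac{1}{458}\right)} = - \frac{11236297769}{85699 \left(347783 - \frac{135109}{458}\right)} = - \frac{11236297769}{85699 \cdot \frac{159149505}{458}} = \left(- \frac{11236297769}{85699}\right) \frac{458}{159149505} = - \frac{5146224378202}{13638953428995}$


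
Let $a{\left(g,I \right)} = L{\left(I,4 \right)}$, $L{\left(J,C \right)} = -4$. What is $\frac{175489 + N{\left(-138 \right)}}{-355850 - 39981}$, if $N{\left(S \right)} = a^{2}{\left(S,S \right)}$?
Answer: $- \frac{175505}{395831} \approx -0.44338$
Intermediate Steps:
$a{\left(g,I \right)} = -4$
$N{\left(S \right)} = 16$ ($N{\left(S \right)} = \left(-4\right)^{2} = 16$)
$\frac{175489 + N{\left(-138 \right)}}{-355850 - 39981} = \frac{175489 + 16}{-355850 - 39981} = \frac{175505}{-395831} = 175505 \left(- \frac{1}{395831}\right) = - \frac{175505}{395831}$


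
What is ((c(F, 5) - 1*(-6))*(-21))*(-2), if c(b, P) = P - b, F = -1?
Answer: 504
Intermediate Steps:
((c(F, 5) - 1*(-6))*(-21))*(-2) = (((5 - 1*(-1)) - 1*(-6))*(-21))*(-2) = (((5 + 1) + 6)*(-21))*(-2) = ((6 + 6)*(-21))*(-2) = (12*(-21))*(-2) = -252*(-2) = 504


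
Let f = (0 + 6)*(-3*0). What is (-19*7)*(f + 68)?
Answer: -9044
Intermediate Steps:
f = 0 (f = 6*0 = 0)
(-19*7)*(f + 68) = (-19*7)*(0 + 68) = -133*68 = -9044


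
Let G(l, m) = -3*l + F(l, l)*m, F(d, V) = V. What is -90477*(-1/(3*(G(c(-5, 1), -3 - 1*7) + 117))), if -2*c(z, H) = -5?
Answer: 60318/169 ≈ 356.91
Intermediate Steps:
c(z, H) = 5/2 (c(z, H) = -1/2*(-5) = 5/2)
G(l, m) = -3*l + l*m
-90477*(-1/(3*(G(c(-5, 1), -3 - 1*7) + 117))) = -90477*(-1/(3*(5*(-3 + (-3 - 1*7))/2 + 117))) = -90477*(-1/(3*(5*(-3 + (-3 - 7))/2 + 117))) = -90477*(-1/(3*(5*(-3 - 10)/2 + 117))) = -90477*(-1/(3*((5/2)*(-13) + 117))) = -90477*(-1/(3*(-65/2 + 117))) = -90477/((169/2)*(-3)) = -90477/(-507/2) = -90477*(-2/507) = 60318/169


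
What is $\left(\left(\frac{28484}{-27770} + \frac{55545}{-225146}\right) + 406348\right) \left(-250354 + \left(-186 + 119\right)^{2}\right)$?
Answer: $- \frac{62464546500052861179}{625230442} \approx -9.9906 \cdot 10^{10}$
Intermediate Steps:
$\left(\left(\frac{28484}{-27770} + \frac{55545}{-225146}\right) + 406348\right) \left(-250354 + \left(-186 + 119\right)^{2}\right) = \left(\left(28484 \left(- \frac{1}{27770}\right) + 55545 \left(- \frac{1}{225146}\right)\right) + 406348\right) \left(-250354 + \left(-67\right)^{2}\right) = \left(\left(- \frac{14242}{13885} - \frac{55545}{225146}\right) + 406348\right) \left(-250354 + 4489\right) = \left(- \frac{3977771657}{3126152210} + 406348\right) \left(-245865\right) = \frac{1270301720457423}{3126152210} \left(-245865\right) = - \frac{62464546500052861179}{625230442}$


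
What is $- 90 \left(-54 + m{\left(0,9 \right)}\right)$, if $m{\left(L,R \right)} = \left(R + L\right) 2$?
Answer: $3240$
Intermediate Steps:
$m{\left(L,R \right)} = 2 L + 2 R$ ($m{\left(L,R \right)} = \left(L + R\right) 2 = 2 L + 2 R$)
$- 90 \left(-54 + m{\left(0,9 \right)}\right) = - 90 \left(-54 + \left(2 \cdot 0 + 2 \cdot 9\right)\right) = - 90 \left(-54 + \left(0 + 18\right)\right) = - 90 \left(-54 + 18\right) = \left(-90\right) \left(-36\right) = 3240$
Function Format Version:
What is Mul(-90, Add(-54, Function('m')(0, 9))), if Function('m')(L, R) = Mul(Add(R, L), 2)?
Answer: 3240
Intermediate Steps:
Function('m')(L, R) = Add(Mul(2, L), Mul(2, R)) (Function('m')(L, R) = Mul(Add(L, R), 2) = Add(Mul(2, L), Mul(2, R)))
Mul(-90, Add(-54, Function('m')(0, 9))) = Mul(-90, Add(-54, Add(Mul(2, 0), Mul(2, 9)))) = Mul(-90, Add(-54, Add(0, 18))) = Mul(-90, Add(-54, 18)) = Mul(-90, -36) = 3240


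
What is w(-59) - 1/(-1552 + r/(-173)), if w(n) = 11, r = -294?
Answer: 2950395/268202 ≈ 11.001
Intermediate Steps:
w(-59) - 1/(-1552 + r/(-173)) = 11 - 1/(-1552 - 294/(-173)) = 11 - 1/(-1552 - 294*(-1/173)) = 11 - 1/(-1552 + 294/173) = 11 - 1/(-268202/173) = 11 - 1*(-173/268202) = 11 + 173/268202 = 2950395/268202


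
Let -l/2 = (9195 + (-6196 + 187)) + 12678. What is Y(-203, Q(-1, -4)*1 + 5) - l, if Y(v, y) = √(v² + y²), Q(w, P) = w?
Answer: 31728 + 5*√1649 ≈ 31931.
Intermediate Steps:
l = -31728 (l = -2*((9195 + (-6196 + 187)) + 12678) = -2*((9195 - 6009) + 12678) = -2*(3186 + 12678) = -2*15864 = -31728)
Y(-203, Q(-1, -4)*1 + 5) - l = √((-203)² + (-1*1 + 5)²) - 1*(-31728) = √(41209 + (-1 + 5)²) + 31728 = √(41209 + 4²) + 31728 = √(41209 + 16) + 31728 = √41225 + 31728 = 5*√1649 + 31728 = 31728 + 5*√1649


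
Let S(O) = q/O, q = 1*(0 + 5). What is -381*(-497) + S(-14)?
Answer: 2650993/14 ≈ 1.8936e+5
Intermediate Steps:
q = 5 (q = 1*5 = 5)
S(O) = 5/O
-381*(-497) + S(-14) = -381*(-497) + 5/(-14) = 189357 + 5*(-1/14) = 189357 - 5/14 = 2650993/14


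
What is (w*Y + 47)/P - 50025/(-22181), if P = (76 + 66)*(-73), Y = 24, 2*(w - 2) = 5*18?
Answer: 492496475/229928246 ≈ 2.1420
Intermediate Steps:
w = 47 (w = 2 + (5*18)/2 = 2 + (1/2)*90 = 2 + 45 = 47)
P = -10366 (P = 142*(-73) = -10366)
(w*Y + 47)/P - 50025/(-22181) = (47*24 + 47)/(-10366) - 50025/(-22181) = (1128 + 47)*(-1/10366) - 50025*(-1/22181) = 1175*(-1/10366) + 50025/22181 = -1175/10366 + 50025/22181 = 492496475/229928246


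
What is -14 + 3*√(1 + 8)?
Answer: -5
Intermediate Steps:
-14 + 3*√(1 + 8) = -14 + 3*√9 = -14 + 3*3 = -14 + 9 = -5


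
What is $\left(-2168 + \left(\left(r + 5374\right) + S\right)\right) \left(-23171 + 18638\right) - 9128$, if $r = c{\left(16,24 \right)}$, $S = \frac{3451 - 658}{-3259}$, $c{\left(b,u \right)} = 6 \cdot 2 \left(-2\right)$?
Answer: $- \frac{47024923037}{3259} \approx -1.4429 \cdot 10^{7}$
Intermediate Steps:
$c{\left(b,u \right)} = -24$ ($c{\left(b,u \right)} = 12 \left(-2\right) = -24$)
$S = - \frac{2793}{3259}$ ($S = \left(3451 - 658\right) \left(- \frac{1}{3259}\right) = 2793 \left(- \frac{1}{3259}\right) = - \frac{2793}{3259} \approx -0.85701$)
$r = -24$
$\left(-2168 + \left(\left(r + 5374\right) + S\right)\right) \left(-23171 + 18638\right) - 9128 = \left(-2168 + \left(\left(-24 + 5374\right) - \frac{2793}{3259}\right)\right) \left(-23171 + 18638\right) - 9128 = \left(-2168 + \left(5350 - \frac{2793}{3259}\right)\right) \left(-4533\right) - 9128 = \left(-2168 + \frac{17432857}{3259}\right) \left(-4533\right) - 9128 = \frac{10367345}{3259} \left(-4533\right) - 9128 = - \frac{46995174885}{3259} - 9128 = - \frac{47024923037}{3259}$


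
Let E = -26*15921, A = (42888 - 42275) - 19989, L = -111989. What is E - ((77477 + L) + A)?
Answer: -360058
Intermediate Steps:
A = -19376 (A = 613 - 19989 = -19376)
E = -413946
E - ((77477 + L) + A) = -413946 - ((77477 - 111989) - 19376) = -413946 - (-34512 - 19376) = -413946 - 1*(-53888) = -413946 + 53888 = -360058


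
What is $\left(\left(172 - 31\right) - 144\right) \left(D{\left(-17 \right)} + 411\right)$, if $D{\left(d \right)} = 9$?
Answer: $-1260$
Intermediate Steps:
$\left(\left(172 - 31\right) - 144\right) \left(D{\left(-17 \right)} + 411\right) = \left(\left(172 - 31\right) - 144\right) \left(9 + 411\right) = \left(141 - 144\right) 420 = \left(-3\right) 420 = -1260$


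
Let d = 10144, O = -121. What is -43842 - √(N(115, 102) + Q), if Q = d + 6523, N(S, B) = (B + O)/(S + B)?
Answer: -43842 - 4*√49051765/217 ≈ -43971.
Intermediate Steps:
N(S, B) = (-121 + B)/(B + S) (N(S, B) = (B - 121)/(S + B) = (-121 + B)/(B + S))
Q = 16667 (Q = 10144 + 6523 = 16667)
-43842 - √(N(115, 102) + Q) = -43842 - √((-121 + 102)/(102 + 115) + 16667) = -43842 - √(-19/217 + 16667) = -43842 - √(3616720/217) = -43842 - 4*√49051765/217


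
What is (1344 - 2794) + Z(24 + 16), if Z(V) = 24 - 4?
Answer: -1430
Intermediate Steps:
Z(V) = 20
(1344 - 2794) + Z(24 + 16) = (1344 - 2794) + 20 = -1450 + 20 = -1430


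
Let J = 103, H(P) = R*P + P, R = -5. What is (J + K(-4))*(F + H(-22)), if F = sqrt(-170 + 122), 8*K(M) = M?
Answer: 9020 + 410*I*sqrt(3) ≈ 9020.0 + 710.14*I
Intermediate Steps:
K(M) = M/8
H(P) = -4*P (H(P) = -5*P + P = -4*P)
F = 4*I*sqrt(3) (F = sqrt(-48) = 4*I*sqrt(3) ≈ 6.9282*I)
(J + K(-4))*(F + H(-22)) = (103 + (1/8)*(-4))*(4*I*sqrt(3) - 4*(-22)) = (103 - 1/2)*(4*I*sqrt(3) + 88) = 205*(88 + 4*I*sqrt(3))/2 = 9020 + 410*I*sqrt(3)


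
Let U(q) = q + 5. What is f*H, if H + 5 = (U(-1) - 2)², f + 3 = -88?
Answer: 91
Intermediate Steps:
f = -91 (f = -3 - 88 = -91)
U(q) = 5 + q
H = -1 (H = -5 + ((5 - 1) - 2)² = -5 + (4 - 2)² = -5 + 2² = -5 + 4 = -1)
f*H = -91*(-1) = 91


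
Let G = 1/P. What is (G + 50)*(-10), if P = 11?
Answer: -5510/11 ≈ -500.91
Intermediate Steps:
G = 1/11 ≈ 0.090909
(G + 50)*(-10) = (1/11 + 50)*(-10) = (551/11)*(-10) = -5510/11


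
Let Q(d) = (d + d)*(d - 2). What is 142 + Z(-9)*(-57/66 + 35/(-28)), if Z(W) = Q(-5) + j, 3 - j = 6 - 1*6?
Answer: -541/44 ≈ -12.295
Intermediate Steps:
Q(d) = 2*d*(-2 + d) (Q(d) = (2*d)*(-2 + d) = 2*d*(-2 + d))
j = 3 (j = 3 - (6 - 1*6) = 3 - (6 - 6) = 3 - 1*0 = 3 + 0 = 3)
Z(W) = 73 (Z(W) = 2*(-5)*(-2 - 5) + 3 = 2*(-5)*(-7) + 3 = 70 + 3 = 73)
142 + Z(-9)*(-57/66 + 35/(-28)) = 142 + 73*(-57/66 + 35/(-28)) = 142 + 73*(-57*1/66 + 35*(-1/28)) = 142 + 73*(-19/22 - 5/4) = 142 + 73*(-93/44) = 142 - 6789/44 = -541/44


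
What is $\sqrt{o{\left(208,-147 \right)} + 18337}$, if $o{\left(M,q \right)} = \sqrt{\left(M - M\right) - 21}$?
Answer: $\sqrt{18337 + i \sqrt{21}} \approx 135.41 + 0.017 i$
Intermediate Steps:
$o{\left(M,q \right)} = i \sqrt{21}$ ($o{\left(M,q \right)} = \sqrt{0 - 21} = \sqrt{-21} = i \sqrt{21}$)
$\sqrt{o{\left(208,-147 \right)} + 18337} = \sqrt{i \sqrt{21} + 18337} = \sqrt{18337 + i \sqrt{21}}$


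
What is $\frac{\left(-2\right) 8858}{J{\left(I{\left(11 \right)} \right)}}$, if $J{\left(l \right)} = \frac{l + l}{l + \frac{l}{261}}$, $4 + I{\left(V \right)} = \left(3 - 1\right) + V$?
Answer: $- \frac{2320796}{261} \approx -8891.9$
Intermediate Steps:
$I{\left(V \right)} = -2 + V$ ($I{\left(V \right)} = -4 + \left(\left(3 - 1\right) + V\right) = -4 + \left(2 + V\right) = -2 + V$)
$J{\left(l \right)} = \frac{261}{131}$ ($J{\left(l \right)} = \frac{2 l}{l + l \frac{1}{261}} = \frac{2 l}{l + \frac{l}{261}} = \frac{2 l}{\frac{262}{261} l} = 2 l \frac{261}{262 l} = \frac{261}{131}$)
$\frac{\left(-2\right) 8858}{J{\left(I{\left(11 \right)} \right)}} = \frac{\left(-2\right) 8858}{\frac{261}{131}} = \left(-17716\right) \frac{131}{261} = - \frac{2320796}{261}$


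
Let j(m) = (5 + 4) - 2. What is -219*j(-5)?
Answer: -1533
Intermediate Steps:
j(m) = 7 (j(m) = 9 - 2 = 7)
-219*j(-5) = -219*7 = -1533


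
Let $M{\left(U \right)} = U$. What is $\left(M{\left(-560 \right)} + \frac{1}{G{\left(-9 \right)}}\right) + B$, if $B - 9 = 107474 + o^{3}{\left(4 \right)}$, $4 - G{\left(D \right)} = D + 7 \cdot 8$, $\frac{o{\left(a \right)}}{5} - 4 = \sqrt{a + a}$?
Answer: $\frac{5457688}{43} + 14000 \sqrt{2} \approx 1.4672 \cdot 10^{5}$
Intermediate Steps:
$o{\left(a \right)} = 20 + 5 \sqrt{2} \sqrt{a}$ ($o{\left(a \right)} = 20 + 5 \sqrt{a + a} = 20 + 5 \sqrt{2 a} = 20 + 5 \sqrt{2} \sqrt{a}$)
$G{\left(D \right)} = -52 - D$ ($G{\left(D \right)} = 4 - \left(D + 7 \cdot 8\right) = 4 - \left(D + 56\right) = 4 - \left(56 + D\right) = -52 - D$)
$B = 107483 + \left(20 + 10 \sqrt{2}\right)^{3}$ ($B = 9 + \left(107474 + \left(20 + 5 \sqrt{2} \sqrt{4}\right)^{3}\right) = 9 + \left(107474 + \left(20 + 5 \sqrt{2} \cdot 2\right)^{3}\right) = 9 + \left(107474 + \left(20 + 10 \sqrt{2}\right)^{3}\right) = 107483 + \left(20 + 10 \sqrt{2}\right)^{3} \approx 1.4728 \cdot 10^{5}$)
$\left(M{\left(-560 \right)} + \frac{1}{G{\left(-9 \right)}}\right) + B = \left(-560 + \frac{1}{-52 - -9}\right) + \left(127483 + 14000 \sqrt{2}\right) = \left(-560 + \frac{1}{-52 + 9}\right) + \left(127483 + 14000 \sqrt{2}\right) = \left(-560 + \frac{1}{-43}\right) + \left(127483 + 14000 \sqrt{2}\right) = \left(-560 - \frac{1}{43}\right) + \left(127483 + 14000 \sqrt{2}\right) = - \frac{24081}{43} + \left(127483 + 14000 \sqrt{2}\right) = \frac{5457688}{43} + 14000 \sqrt{2}$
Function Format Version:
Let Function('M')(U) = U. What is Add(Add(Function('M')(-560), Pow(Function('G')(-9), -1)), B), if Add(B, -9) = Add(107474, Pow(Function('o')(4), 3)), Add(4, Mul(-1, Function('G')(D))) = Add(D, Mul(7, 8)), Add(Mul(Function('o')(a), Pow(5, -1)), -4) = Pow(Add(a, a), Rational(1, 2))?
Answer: Add(Rational(5457688, 43), Mul(14000, Pow(2, Rational(1, 2)))) ≈ 1.4672e+5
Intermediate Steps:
Function('o')(a) = Add(20, Mul(5, Pow(2, Rational(1, 2)), Pow(a, Rational(1, 2)))) (Function('o')(a) = Add(20, Mul(5, Pow(Add(a, a), Rational(1, 2)))) = Add(20, Mul(5, Pow(Mul(2, a), Rational(1, 2)))) = Add(20, Mul(5, Mul(Pow(2, Rational(1, 2)), Pow(a, Rational(1, 2))))) = Add(20, Mul(5, Pow(2, Rational(1, 2)), Pow(a, Rational(1, 2)))))
Function('G')(D) = Add(-52, Mul(-1, D)) (Function('G')(D) = Add(4, Mul(-1, Add(D, Mul(7, 8)))) = Add(4, Mul(-1, Add(D, 56))) = Add(4, Mul(-1, Add(56, D))) = Add(4, Add(-56, Mul(-1, D))) = Add(-52, Mul(-1, D)))
B = Add(107483, Pow(Add(20, Mul(10, Pow(2, Rational(1, 2)))), 3)) (B = Add(9, Add(107474, Pow(Add(20, Mul(5, Pow(2, Rational(1, 2)), Pow(4, Rational(1, 2)))), 3))) = Add(9, Add(107474, Pow(Add(20, Mul(5, Pow(2, Rational(1, 2)), 2)), 3))) = Add(9, Add(107474, Pow(Add(20, Mul(10, Pow(2, Rational(1, 2)))), 3))) = Add(107483, Pow(Add(20, Mul(10, Pow(2, Rational(1, 2)))), 3)) ≈ 1.4728e+5)
Add(Add(Function('M')(-560), Pow(Function('G')(-9), -1)), B) = Add(Add(-560, Pow(Add(-52, Mul(-1, -9)), -1)), Add(127483, Mul(14000, Pow(2, Rational(1, 2))))) = Add(Add(-560, Pow(Add(-52, 9), -1)), Add(127483, Mul(14000, Pow(2, Rational(1, 2))))) = Add(Add(-560, Pow(-43, -1)), Add(127483, Mul(14000, Pow(2, Rational(1, 2))))) = Add(Add(-560, Rational(-1, 43)), Add(127483, Mul(14000, Pow(2, Rational(1, 2))))) = Add(Rational(-24081, 43), Add(127483, Mul(14000, Pow(2, Rational(1, 2))))) = Add(Rational(5457688, 43), Mul(14000, Pow(2, Rational(1, 2))))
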